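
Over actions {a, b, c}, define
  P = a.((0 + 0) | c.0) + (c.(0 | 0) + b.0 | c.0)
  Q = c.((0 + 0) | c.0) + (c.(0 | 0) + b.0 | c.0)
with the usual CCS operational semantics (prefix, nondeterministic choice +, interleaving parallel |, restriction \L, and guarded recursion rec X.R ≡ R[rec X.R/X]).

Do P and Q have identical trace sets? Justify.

P's transition system — 6 states:
  u0 = a.((0 + 0) | c.0) + (c.(0 | 0) + b.0 | c.0) → --a--▸ u1, --b--▸ u2, --c--▸ u3, --c--▸ u4
  u1 = (0 + 0) | c.0 → --c--▸ u5
  u2 = 0 | c.0 → --c--▸ u3
  u3 = 0 | 0 → ·
  u4 = b.0 | 0 → --b--▸ u3
  u5 = (0 + 0) | 0 → ·
Q's transition system — 6 states:
  v0 = c.((0 + 0) | c.0) + (c.(0 | 0) + b.0 | c.0) → --b--▸ v1, --c--▸ v2, --c--▸ v3, --c--▸ v4
  v1 = 0 | c.0 → --c--▸ v3
  v2 = (0 + 0) | c.0 → --c--▸ v5
  v3 = 0 | 0 → ·
  v4 = b.0 | 0 → --b--▸ v3
  v5 = (0 + 0) | 0 → ·
Run σ = ⟨a⟩ on P: start {u0}
  after a @ step 1: {u1}
  ✓ P
Run σ = ⟨a⟩ on Q: start {v0}
  after a @ step 1: ∅  — Q cannot continue

traces(P) ≠ traces(Q) — witness ⟨a⟩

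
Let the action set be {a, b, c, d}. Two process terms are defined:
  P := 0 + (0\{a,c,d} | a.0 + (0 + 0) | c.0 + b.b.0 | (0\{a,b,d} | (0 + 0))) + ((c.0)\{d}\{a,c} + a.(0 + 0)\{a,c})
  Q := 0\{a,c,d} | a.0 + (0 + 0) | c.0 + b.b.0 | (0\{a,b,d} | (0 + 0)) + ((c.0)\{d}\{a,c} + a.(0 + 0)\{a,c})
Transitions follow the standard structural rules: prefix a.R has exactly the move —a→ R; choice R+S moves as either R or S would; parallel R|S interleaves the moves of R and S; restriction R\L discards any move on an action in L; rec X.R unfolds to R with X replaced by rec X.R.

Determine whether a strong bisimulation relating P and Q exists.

YES

Reachable graph of P (6 states):
  p0 = 0 + (0\{a,c,d} | a.0 + (0 + 0) | c.0 + b.b.0 | (0\{a,b,d} | (0 + 0))) + ((c.0)\{d}\{a,c} + a.(0 + 0)\{a,c}) → --a--▸ p1, --a--▸ p2, --b--▸ p3, --c--▸ p4
  p1 = (0 + 0)\{a,c} → deadlocked
  p2 = 0\{a,c,d} | 0 → deadlocked
  p3 = b.0 | (0\{a,b,d} | (0 + 0)) → --b--▸ p5
  p4 = (0 + 0) | 0 → deadlocked
  p5 = 0 | (0\{a,b,d} | (0 + 0)) → deadlocked
Reachable graph of Q (6 states):
  q0 = 0\{a,c,d} | a.0 + (0 + 0) | c.0 + b.b.0 | (0\{a,b,d} | (0 + 0)) + ((c.0)\{d}\{a,c} + a.(0 + 0)\{a,c}) → --a--▸ q1, --a--▸ q2, --b--▸ q3, --c--▸ q4
  q1 = (0 + 0)\{a,c} → deadlocked
  q2 = 0\{a,c,d} | 0 → deadlocked
  q3 = b.0 | (0\{a,b,d} | (0 + 0)) → --b--▸ q5
  q4 = (0 + 0) | 0 → deadlocked
  q5 = 0 | (0\{a,b,d} | (0 + 0)) → deadlocked
Partition-refinement fixed point:
  B0 = {p0, q0}
  B1 = {p1, p2, p4, p5, q1, q2, q4, q5}
  B2 = {p3, q3}
p0 ∈ B0, q0 ∈ B0 → same block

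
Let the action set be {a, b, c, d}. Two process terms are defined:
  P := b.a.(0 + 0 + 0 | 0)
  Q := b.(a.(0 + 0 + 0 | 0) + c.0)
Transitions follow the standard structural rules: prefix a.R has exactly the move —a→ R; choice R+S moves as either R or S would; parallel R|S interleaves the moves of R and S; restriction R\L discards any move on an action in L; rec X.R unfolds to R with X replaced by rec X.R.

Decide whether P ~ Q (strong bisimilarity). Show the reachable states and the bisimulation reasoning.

P ≁ Q

LTS(P): 3 reachable states
  p0 = b.a.(0 + 0 + 0 | 0) → ··b··> p1
  p1 = a.(0 + 0 + 0 | 0) → ··a··> p2
  p2 = 0 + 0 + 0 | 0 → ·
LTS(Q): 4 reachable states
  q0 = b.(a.(0 + 0 + 0 | 0) + c.0) → ··b··> q1
  q1 = a.(0 + 0 + 0 | 0) + c.0 → ··a··> q2, ··c··> q3
  q2 = 0 + 0 + 0 | 0 → ·
  q3 = 0 → ·
Partition-refinement fixed point:
  B0 = {p0}
  B1 = {p1}
  B2 = {p2, q2, q3}
  B3 = {q0}
  B4 = {q1}
p0 ∈ B0, q0 ∈ B3 → different blocks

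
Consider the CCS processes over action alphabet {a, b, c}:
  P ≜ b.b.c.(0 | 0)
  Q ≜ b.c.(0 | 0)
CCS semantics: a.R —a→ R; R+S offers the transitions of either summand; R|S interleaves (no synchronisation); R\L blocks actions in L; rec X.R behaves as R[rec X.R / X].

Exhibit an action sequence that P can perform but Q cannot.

bb

P's transition system — 4 states:
  s0 = b.b.c.(0 | 0) | =b=> s1
  s1 = b.c.(0 | 0) | =b=> s2
  s2 = c.(0 | 0) | =c=> s3
  s3 = 0 | 0 | (no moves)
Q's transition system — 3 states:
  t0 = b.c.(0 | 0) | =b=> t1
  t1 = c.(0 | 0) | =c=> t2
  t2 = 0 | 0 | (no moves)
Trace ⟨bb⟩ through P, begin at {s0}:
  [1] b ⇒ {s1}
  [2] b ⇒ {s2}
  P completes σ.
Trace ⟨bb⟩ through Q, begin at {t0}:
  [1] b ⇒ {t1}
  [2] b ⇒ ∅ (Q stuck)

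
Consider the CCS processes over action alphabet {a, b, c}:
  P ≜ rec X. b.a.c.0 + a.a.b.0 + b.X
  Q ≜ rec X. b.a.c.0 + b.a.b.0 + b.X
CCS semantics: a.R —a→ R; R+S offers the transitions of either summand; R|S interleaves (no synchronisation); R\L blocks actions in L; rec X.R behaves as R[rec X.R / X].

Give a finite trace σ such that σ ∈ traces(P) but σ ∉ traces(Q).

a

P's transition system — 6 states:
  s0 = rec X. b.a.c.0 + a.a.b.0 + b.X | —a→ s1, —b→ s0, —b→ s2
  s1 = a.b.0 | —a→ s3
  s2 = a.c.0 | —a→ s4
  s3 = b.0 | —b→ s5
  s4 = c.0 | —c→ s5
  s5 = 0 | stopped
Q's transition system — 6 states:
  t0 = rec X. b.a.c.0 + b.a.b.0 + b.X | —b→ t0, —b→ t1, —b→ t2
  t1 = a.b.0 | —a→ t3
  t2 = a.c.0 | —a→ t4
  t3 = b.0 | —b→ t5
  t4 = c.0 | —c→ t5
  t5 = 0 | stopped
Executing a from P (initial set {s0}):
  after a @ step 1: {s1}
  P completes σ.
Executing a from Q (initial set {t0}):
  after a @ step 1: ∅  — Q cannot continue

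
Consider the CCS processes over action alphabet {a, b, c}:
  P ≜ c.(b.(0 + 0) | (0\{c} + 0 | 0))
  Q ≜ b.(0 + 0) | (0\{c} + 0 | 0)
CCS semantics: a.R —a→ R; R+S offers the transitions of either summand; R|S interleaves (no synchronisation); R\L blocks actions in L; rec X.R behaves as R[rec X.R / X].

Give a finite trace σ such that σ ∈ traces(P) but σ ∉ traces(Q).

c

Reachable graph of P (3 states):
  m0 = c.(b.(0 + 0) | (0\{c} + 0 | 0)) | -c-> m1
  m1 = b.(0 + 0) | (0\{c} + 0 | 0) | -b-> m2
  m2 = (0 + 0) | (0\{c} + 0 | 0) | stopped
Reachable graph of Q (2 states):
  n0 = b.(0 + 0) | (0\{c} + 0 | 0) | -b-> n1
  n1 = (0 + 0) | (0\{c} + 0 | 0) | stopped
Run σ = ⟨c⟩ on P: start {m0}
  [1] c ⇒ {m1}
  P completes σ.
Run σ = ⟨c⟩ on Q: start {n0}
  [1] c ⇒ ∅ (Q stuck)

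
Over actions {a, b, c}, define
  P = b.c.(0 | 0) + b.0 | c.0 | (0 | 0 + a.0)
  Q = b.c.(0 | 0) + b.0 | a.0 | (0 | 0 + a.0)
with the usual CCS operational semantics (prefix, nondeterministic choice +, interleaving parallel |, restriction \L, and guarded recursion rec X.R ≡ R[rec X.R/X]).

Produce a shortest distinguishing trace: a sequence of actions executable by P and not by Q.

c

LTS(P): 10 reachable states
  u0 = b.c.(0 | 0) + b.0 | c.0 | (0 | 0 + a.0) | --a--▸ u1, --b--▸ u2, --b--▸ u3, --c--▸ u4
  u1 = b.0 | c.0 | 0 | --b--▸ u5, --c--▸ u6
  u2 = 0 | c.0 | (0 | 0 + a.0) | --a--▸ u5, --c--▸ u7
  u3 = c.(0 | 0) | --c--▸ u8
  u4 = b.0 | 0 | (0 | 0 + a.0) | --a--▸ u6, --b--▸ u7
  u5 = 0 | c.0 | 0 | --c--▸ u9
  u6 = b.0 | 0 | 0 | --b--▸ u9
  u7 = 0 | 0 | (0 | 0 + a.0) | --a--▸ u9
  u8 = 0 | 0 | ∅
  u9 = 0 | 0 | 0 | ∅
LTS(Q): 10 reachable states
  v0 = b.c.(0 | 0) + b.0 | a.0 | (0 | 0 + a.0) | --a--▸ v1, --a--▸ v2, --b--▸ v3, --b--▸ v4
  v1 = b.0 | 0 | (0 | 0 + a.0) | --a--▸ v5, --b--▸ v6
  v2 = b.0 | a.0 | 0 | --a--▸ v5, --b--▸ v7
  v3 = 0 | a.0 | (0 | 0 + a.0) | --a--▸ v6, --a--▸ v7
  v4 = c.(0 | 0) | --c--▸ v8
  v5 = b.0 | 0 | 0 | --b--▸ v9
  v6 = 0 | 0 | (0 | 0 + a.0) | --a--▸ v9
  v7 = 0 | a.0 | 0 | --a--▸ v9
  v8 = 0 | 0 | ∅
  v9 = 0 | 0 | 0 | ∅
Executing c from P (initial set {u0}):
  step 1 (c): {u4}
  ✓ P
Executing c from Q (initial set {v0}):
  step 1 (c): ∅  — Q cannot continue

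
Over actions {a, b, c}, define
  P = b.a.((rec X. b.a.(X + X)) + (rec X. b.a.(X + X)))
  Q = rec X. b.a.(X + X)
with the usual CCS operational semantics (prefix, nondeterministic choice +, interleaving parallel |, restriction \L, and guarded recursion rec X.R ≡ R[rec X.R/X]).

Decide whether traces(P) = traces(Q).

YES

P's transition system — 3 states:
  p0 = b.a.((rec X. b.a.(X + X)) + (rec X. b.a.(X + X))) has moves —b→ p1
  p1 = a.((rec X. b.a.(X + X)) + (rec X. b.a.(X + X))) has moves —a→ p2
  p2 = (rec X. b.a.(X + X)) + (rec X. b.a.(X + X)) has moves —b→ p1
Q's transition system — 3 states:
  q0 = rec X. b.a.(X + X) has moves —b→ q1
  q1 = a.((rec X. b.a.(X + X)) + (rec X. b.a.(X + X))) has moves —a→ q2
  q2 = (rec X. b.a.(X + X)) + (rec X. b.a.(X + X)) has moves —b→ q1
Coarsest stable partition (strong bisimilarity classes):
  B0 = {p0, p2, q0, q2}
  B1 = {p1, q1}
p0 ∈ B0, q0 ∈ B0 → same block
Bisimilar ⇒ trace-equivalent.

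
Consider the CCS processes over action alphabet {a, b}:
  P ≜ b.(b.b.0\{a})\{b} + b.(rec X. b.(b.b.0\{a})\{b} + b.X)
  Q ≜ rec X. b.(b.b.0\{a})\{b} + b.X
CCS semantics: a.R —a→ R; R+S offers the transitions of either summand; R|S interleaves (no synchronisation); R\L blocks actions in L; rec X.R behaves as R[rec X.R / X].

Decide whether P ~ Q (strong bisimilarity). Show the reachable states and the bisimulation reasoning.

P ~ Q

P's transition system — 3 states:
  s0 = b.(b.b.0\{a})\{b} + b.(rec X. b.(b.b.0\{a})\{b} + b.X) has moves ··b··> s1, ··b··> s2
  s1 = (b.b.0\{a})\{b} has moves ∅
  s2 = rec X. b.(b.b.0\{a})\{b} + b.X has moves ··b··> s1, ··b··> s2
Q's transition system — 2 states:
  t0 = rec X. b.(b.b.0\{a})\{b} + b.X has moves ··b··> t0, ··b··> t1
  t1 = (b.b.0\{a})\{b} has moves ∅
Bisimilarity quotient blocks:
  B0 = {s0, s2, t0}
  B1 = {s1, t1}
s0 ∈ B0, t0 ∈ B0 → same block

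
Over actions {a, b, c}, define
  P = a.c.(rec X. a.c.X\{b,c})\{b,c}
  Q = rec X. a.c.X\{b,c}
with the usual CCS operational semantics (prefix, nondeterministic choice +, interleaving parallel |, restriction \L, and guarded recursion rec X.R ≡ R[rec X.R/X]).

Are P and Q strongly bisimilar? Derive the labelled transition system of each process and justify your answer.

P's transition system — 4 states:
  p0 = a.c.(rec X. a.c.X\{b,c})\{b,c} | ··a··> p1
  p1 = c.(rec X. a.c.X\{b,c})\{b,c} | ··c··> p2
  p2 = (rec X. a.c.X\{b,c})\{b,c} | ··a··> p3
  p3 = (c.(rec X. a.c.X\{b,c})\{b,c})\{b,c} | ·
Q's transition system — 4 states:
  q0 = rec X. a.c.X\{b,c} | ··a··> q1
  q1 = c.(rec X. a.c.X\{b,c})\{b,c} | ··c··> q2
  q2 = (rec X. a.c.X\{b,c})\{b,c} | ··a··> q3
  q3 = (c.(rec X. a.c.X\{b,c})\{b,c})\{b,c} | ·
Coarsest stable partition (strong bisimilarity classes):
  B0 = {p0, q0}
  B1 = {p1, q1}
  B2 = {p2, q2}
  B3 = {p3, q3}
p0 ∈ B0, q0 ∈ B0 → same block

YES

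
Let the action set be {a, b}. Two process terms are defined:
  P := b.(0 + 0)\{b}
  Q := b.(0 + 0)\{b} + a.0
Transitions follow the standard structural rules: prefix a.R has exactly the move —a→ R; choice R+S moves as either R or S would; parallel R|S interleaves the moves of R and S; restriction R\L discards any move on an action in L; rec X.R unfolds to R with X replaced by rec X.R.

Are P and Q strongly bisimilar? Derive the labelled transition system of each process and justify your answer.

Reachable graph of P (2 states):
  s0 = b.(0 + 0)\{b} → -b-> s1
  s1 = (0 + 0)\{b} → ∅
Reachable graph of Q (3 states):
  t0 = b.(0 + 0)\{b} + a.0 → -a-> t1, -b-> t2
  t1 = 0 → ∅
  t2 = (0 + 0)\{b} → ∅
Bisimilarity quotient blocks:
  B0 = {s0}
  B1 = {s1, t1, t2}
  B2 = {t0}
s0 ∈ B0, t0 ∈ B2 → different blocks

P ≁ Q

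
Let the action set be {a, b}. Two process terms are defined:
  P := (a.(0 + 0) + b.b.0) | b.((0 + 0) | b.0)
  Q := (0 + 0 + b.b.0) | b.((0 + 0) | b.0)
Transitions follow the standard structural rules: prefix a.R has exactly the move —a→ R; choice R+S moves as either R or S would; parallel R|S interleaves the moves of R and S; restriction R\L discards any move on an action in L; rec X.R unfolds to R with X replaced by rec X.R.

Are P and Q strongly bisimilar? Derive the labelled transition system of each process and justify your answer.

not bisimilar

Reachable graph of P (12 states):
  u0 = (a.(0 + 0) + b.b.0) | b.((0 + 0) | b.0) has moves —a→ u1, —b→ u2, —b→ u3
  u1 = (0 + 0) | b.((0 + 0) | b.0) has moves —b→ u4
  u2 = (a.(0 + 0) + b.b.0) | ((0 + 0) | b.0) has moves —a→ u4, —b→ u5, —b→ u6
  u3 = b.0 | b.((0 + 0) | b.0) has moves —b→ u6, —b→ u7
  u4 = (0 + 0) | ((0 + 0) | b.0) has moves —b→ u8
  u5 = (a.(0 + 0) + b.b.0) | ((0 + 0) | 0) has moves —a→ u8, —b→ u9
  u6 = b.0 | ((0 + 0) | b.0) has moves —b→ u10, —b→ u9
  u7 = 0 | b.((0 + 0) | b.0) has moves —b→ u10
  u8 = (0 + 0) | ((0 + 0) | 0) has moves deadlocked
  u9 = b.0 | ((0 + 0) | 0) has moves —b→ u11
  u10 = 0 | ((0 + 0) | b.0) has moves —b→ u11
  u11 = 0 | ((0 + 0) | 0) has moves deadlocked
Reachable graph of Q (9 states):
  v0 = (0 + 0 + b.b.0) | b.((0 + 0) | b.0) has moves —b→ v1, —b→ v2
  v1 = (0 + 0 + b.b.0) | ((0 + 0) | b.0) has moves —b→ v3, —b→ v4
  v2 = b.0 | b.((0 + 0) | b.0) has moves —b→ v4, —b→ v5
  v3 = (0 + 0 + b.b.0) | ((0 + 0) | 0) has moves —b→ v6
  v4 = b.0 | ((0 + 0) | b.0) has moves —b→ v6, —b→ v7
  v5 = 0 | b.((0 + 0) | b.0) has moves —b→ v7
  v6 = b.0 | ((0 + 0) | 0) has moves —b→ v8
  v7 = 0 | ((0 + 0) | b.0) has moves —b→ v8
  v8 = 0 | ((0 + 0) | 0) has moves deadlocked
Coarsest stable partition (strong bisimilarity classes):
  B0 = {u0}
  B1 = {u2}
  B2 = {u10, u4, u9, v6, v7}
  B3 = {u11, u8, v8}
  B4 = {u1, u6, u7, v3, v4, v5}
  B5 = {u5}
  B6 = {u3, v1, v2}
  B7 = {v0}
u0 ∈ B0, v0 ∈ B7 → different blocks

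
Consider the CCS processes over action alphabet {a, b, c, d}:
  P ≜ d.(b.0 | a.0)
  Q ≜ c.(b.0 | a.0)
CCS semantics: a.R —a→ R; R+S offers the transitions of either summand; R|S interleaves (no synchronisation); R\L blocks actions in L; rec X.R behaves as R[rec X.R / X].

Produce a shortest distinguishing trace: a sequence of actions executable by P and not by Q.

d

Reachable graph of P (5 states):
  m0 = d.(b.0 | a.0) has moves —d→ m1
  m1 = b.0 | a.0 has moves —a→ m2, —b→ m3
  m2 = b.0 | 0 has moves —b→ m4
  m3 = 0 | a.0 has moves —a→ m4
  m4 = 0 | 0 has moves ·
Reachable graph of Q (5 states):
  n0 = c.(b.0 | a.0) has moves —c→ n1
  n1 = b.0 | a.0 has moves —a→ n2, —b→ n3
  n2 = b.0 | 0 has moves —b→ n4
  n3 = 0 | a.0 has moves —a→ n4
  n4 = 0 | 0 has moves ·
Run σ = ⟨d⟩ on P: start {m0}
  [1] d ⇒ {m1}
  P completes σ.
Run σ = ⟨d⟩ on Q: start {n0}
  [1] d ⇒ no successor for Q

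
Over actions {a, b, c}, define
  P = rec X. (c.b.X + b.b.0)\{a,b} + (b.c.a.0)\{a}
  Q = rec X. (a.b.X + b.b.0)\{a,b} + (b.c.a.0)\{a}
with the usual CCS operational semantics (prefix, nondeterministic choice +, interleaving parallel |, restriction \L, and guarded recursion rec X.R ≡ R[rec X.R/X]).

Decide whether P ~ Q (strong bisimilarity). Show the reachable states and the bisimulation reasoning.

P's transition system — 4 states:
  p0 = rec X. (c.b.X + b.b.0)\{a,b} + (b.c.a.0)\{a} has moves -b-> p1, -c-> p2
  p1 = (c.a.0)\{a} has moves -c-> p3
  p2 = (b.(rec X. (c.b.X + b.b.0)\{a,b} + (b.c.a.0)\{a}))\{a,b} has moves stopped
  p3 = (a.0)\{a} has moves stopped
Q's transition system — 3 states:
  q0 = rec X. (a.b.X + b.b.0)\{a,b} + (b.c.a.0)\{a} has moves -b-> q1
  q1 = (c.a.0)\{a} has moves -c-> q2
  q2 = (a.0)\{a} has moves stopped
Bisimilarity quotient blocks:
  B0 = {p0}
  B1 = {p2, p3, q2}
  B2 = {p1, q1}
  B3 = {q0}
p0 ∈ B0, q0 ∈ B3 → different blocks

P ≁ Q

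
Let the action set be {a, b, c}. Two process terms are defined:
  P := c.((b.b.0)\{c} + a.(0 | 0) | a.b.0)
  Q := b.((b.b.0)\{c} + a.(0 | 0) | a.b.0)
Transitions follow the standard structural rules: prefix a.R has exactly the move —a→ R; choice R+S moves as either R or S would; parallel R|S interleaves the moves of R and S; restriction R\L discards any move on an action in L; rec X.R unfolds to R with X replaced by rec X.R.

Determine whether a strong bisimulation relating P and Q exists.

P's transition system — 9 states:
  u0 = c.((b.b.0)\{c} + a.(0 | 0) | a.b.0) :: ··c··> u1
  u1 = (b.b.0)\{c} + a.(0 | 0) | a.b.0 :: ··a··> u2, ··a··> u3, ··b··> u4
  u2 = 0 | 0 | a.b.0 :: ··a··> u5
  u3 = a.(0 | 0) | b.0 :: ··a··> u5, ··b··> u6
  u4 = (b.0)\{c} :: ··b··> u7
  u5 = 0 | 0 | b.0 :: ··b··> u8
  u6 = a.(0 | 0) | 0 :: ··a··> u8
  u7 = 0\{c} :: ·
  u8 = 0 | 0 | 0 :: ·
Q's transition system — 9 states:
  v0 = b.((b.b.0)\{c} + a.(0 | 0) | a.b.0) :: ··b··> v1
  v1 = (b.b.0)\{c} + a.(0 | 0) | a.b.0 :: ··a··> v2, ··a··> v3, ··b··> v4
  v2 = 0 | 0 | a.b.0 :: ··a··> v5
  v3 = a.(0 | 0) | b.0 :: ··a··> v5, ··b··> v6
  v4 = (b.0)\{c} :: ··b··> v7
  v5 = 0 | 0 | b.0 :: ··b··> v8
  v6 = a.(0 | 0) | 0 :: ··a··> v8
  v7 = 0\{c} :: ·
  v8 = 0 | 0 | 0 :: ·
Partition-refinement fixed point:
  B0 = {u0}
  B1 = {u1, v1}
  B2 = {u4, u5, v4, v5}
  B3 = {u7, u8, v7, v8}
  B4 = {u3, v3}
  B5 = {u6, v6}
  B6 = {u2, v2}
  B7 = {v0}
u0 ∈ B0, v0 ∈ B7 → different blocks

NO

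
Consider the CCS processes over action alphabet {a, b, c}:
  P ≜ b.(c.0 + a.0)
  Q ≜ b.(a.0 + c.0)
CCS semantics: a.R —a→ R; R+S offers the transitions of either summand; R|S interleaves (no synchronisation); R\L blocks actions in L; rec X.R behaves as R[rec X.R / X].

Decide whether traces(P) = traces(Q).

traces(P) = traces(Q)

P's transition system — 3 states:
  m0 = b.(c.0 + a.0) has moves =b=> m1
  m1 = c.0 + a.0 has moves =a=> m2, =c=> m2
  m2 = 0 has moves (no moves)
Q's transition system — 3 states:
  n0 = b.(a.0 + c.0) has moves =b=> n1
  n1 = a.0 + c.0 has moves =a=> n2, =c=> n2
  n2 = 0 has moves (no moves)
Coarsest stable partition (strong bisimilarity classes):
  B0 = {m0, n0}
  B1 = {m1, n1}
  B2 = {m2, n2}
m0 ∈ B0, n0 ∈ B0 → same block
Bisimilar ⇒ trace-equivalent.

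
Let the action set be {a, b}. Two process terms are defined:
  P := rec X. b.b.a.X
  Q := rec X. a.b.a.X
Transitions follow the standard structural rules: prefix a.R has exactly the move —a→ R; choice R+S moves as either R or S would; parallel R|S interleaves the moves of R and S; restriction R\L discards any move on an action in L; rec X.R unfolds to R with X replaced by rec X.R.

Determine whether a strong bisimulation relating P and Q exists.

NO

Reachable graph of P (3 states):
  m0 = rec X. b.b.a.X | --b--▸ m1
  m1 = b.a.(rec X. b.b.a.X) | --b--▸ m2
  m2 = a.(rec X. b.b.a.X) | --a--▸ m0
Reachable graph of Q (3 states):
  n0 = rec X. a.b.a.X | --a--▸ n1
  n1 = b.a.(rec X. a.b.a.X) | --b--▸ n2
  n2 = a.(rec X. a.b.a.X) | --a--▸ n0
Coarsest stable partition (strong bisimilarity classes):
  B0 = {m0}
  B1 = {m1}
  B2 = {m2}
  B3 = {n0}
  B4 = {n1}
  B5 = {n2}
m0 ∈ B0, n0 ∈ B3 → different blocks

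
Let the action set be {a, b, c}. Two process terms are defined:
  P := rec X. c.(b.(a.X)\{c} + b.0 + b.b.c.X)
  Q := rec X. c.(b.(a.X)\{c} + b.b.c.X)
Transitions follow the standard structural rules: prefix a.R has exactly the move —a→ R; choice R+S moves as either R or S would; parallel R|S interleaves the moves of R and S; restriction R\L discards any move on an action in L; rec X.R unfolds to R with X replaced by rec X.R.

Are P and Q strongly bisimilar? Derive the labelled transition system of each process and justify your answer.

LTS(P): 7 reachable states
  s0 = rec X. c.(b.(a.X)\{c} + b.0 + b.b.c.X) has moves =c=> s1
  s1 = b.(a.(rec X. c.(b.(a.X)\{c} + b.0 + b.b.c.X)))\{c} + b.0 + b.b.c.(rec X. c.(b.(a.X)\{c} + b.0 + b.b.c.X)) has moves =b=> s2, =b=> s3, =b=> s4
  s2 = (a.(rec X. c.(b.(a.X)\{c} + b.0 + b.b.c.X)))\{c} has moves =a=> s5
  s3 = 0 has moves stopped
  s4 = b.c.(rec X. c.(b.(a.X)\{c} + b.0 + b.b.c.X)) has moves =b=> s6
  s5 = (rec X. c.(b.(a.X)\{c} + b.0 + b.b.c.X))\{c} has moves stopped
  s6 = c.(rec X. c.(b.(a.X)\{c} + b.0 + b.b.c.X)) has moves =c=> s0
LTS(Q): 6 reachable states
  t0 = rec X. c.(b.(a.X)\{c} + b.b.c.X) has moves =c=> t1
  t1 = b.(a.(rec X. c.(b.(a.X)\{c} + b.b.c.X)))\{c} + b.b.c.(rec X. c.(b.(a.X)\{c} + b.b.c.X)) has moves =b=> t2, =b=> t3
  t2 = (a.(rec X. c.(b.(a.X)\{c} + b.b.c.X)))\{c} has moves =a=> t4
  t3 = b.c.(rec X. c.(b.(a.X)\{c} + b.b.c.X)) has moves =b=> t5
  t4 = (rec X. c.(b.(a.X)\{c} + b.b.c.X))\{c} has moves stopped
  t5 = c.(rec X. c.(b.(a.X)\{c} + b.b.c.X)) has moves =c=> t0
Partition-refinement fixed point:
  B0 = {s0}
  B1 = {s1}
  B2 = {s3, s5, t4}
  B3 = {s4}
  B4 = {s6}
  B5 = {s2, t2}
  B6 = {t0}
  B7 = {t1}
  B8 = {t3}
  B9 = {t5}
s0 ∈ B0, t0 ∈ B6 → different blocks

P ≁ Q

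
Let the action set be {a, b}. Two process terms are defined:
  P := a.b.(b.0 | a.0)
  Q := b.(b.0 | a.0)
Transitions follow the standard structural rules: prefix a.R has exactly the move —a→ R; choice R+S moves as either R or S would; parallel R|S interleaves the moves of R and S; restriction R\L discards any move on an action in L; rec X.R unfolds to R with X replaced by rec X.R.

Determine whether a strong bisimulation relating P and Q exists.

LTS(P): 6 reachable states
  u0 = a.b.(b.0 | a.0) | ··a··> u1
  u1 = b.(b.0 | a.0) | ··b··> u2
  u2 = b.0 | a.0 | ··a··> u3, ··b··> u4
  u3 = b.0 | 0 | ··b··> u5
  u4 = 0 | a.0 | ··a··> u5
  u5 = 0 | 0 | ∅
LTS(Q): 5 reachable states
  v0 = b.(b.0 | a.0) | ··b··> v1
  v1 = b.0 | a.0 | ··a··> v2, ··b··> v3
  v2 = b.0 | 0 | ··b··> v4
  v3 = 0 | a.0 | ··a··> v4
  v4 = 0 | 0 | ∅
Coarsest stable partition (strong bisimilarity classes):
  B0 = {u0}
  B1 = {u1, v0}
  B2 = {u2, v1}
  B3 = {u4, v3}
  B4 = {u5, v4}
  B5 = {u3, v2}
u0 ∈ B0, v0 ∈ B1 → different blocks

NO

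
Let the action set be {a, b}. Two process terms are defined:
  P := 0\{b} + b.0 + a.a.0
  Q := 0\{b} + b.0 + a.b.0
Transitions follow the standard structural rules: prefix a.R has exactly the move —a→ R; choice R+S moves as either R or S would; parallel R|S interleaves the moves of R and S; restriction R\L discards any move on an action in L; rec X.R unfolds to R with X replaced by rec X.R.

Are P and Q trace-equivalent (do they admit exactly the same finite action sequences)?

Reachable graph of P (3 states):
  u0 = 0\{b} + b.0 + a.a.0 ⊢ =a=> u1, =b=> u2
  u1 = a.0 ⊢ =a=> u2
  u2 = 0 ⊢ deadlocked
Reachable graph of Q (3 states):
  v0 = 0\{b} + b.0 + a.b.0 ⊢ =a=> v1, =b=> v2
  v1 = b.0 ⊢ =b=> v2
  v2 = 0 ⊢ deadlocked
Run σ = ⟨aa⟩ on P: start {u0}
  [1] a ⇒ {u1}
  [2] a ⇒ {u2}
  ✓ P
Run σ = ⟨aa⟩ on Q: start {v0}
  [1] a ⇒ {v1}
  [2] a ⇒ ∅ (Q stuck)

NO — witness ⟨aa⟩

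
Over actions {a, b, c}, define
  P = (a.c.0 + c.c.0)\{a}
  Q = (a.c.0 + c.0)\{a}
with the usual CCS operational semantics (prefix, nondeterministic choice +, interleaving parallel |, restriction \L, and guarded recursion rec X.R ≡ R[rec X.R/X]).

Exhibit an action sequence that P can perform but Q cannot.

Reachable graph of P (3 states):
  m0 = (a.c.0 + c.c.0)\{a} → =c=> m1
  m1 = (c.0)\{a} → =c=> m2
  m2 = 0\{a} → stopped
Reachable graph of Q (2 states):
  n0 = (a.c.0 + c.0)\{a} → =c=> n1
  n1 = 0\{a} → stopped
Trace ⟨cc⟩ through P, begin at {m0}:
  [1] c ⇒ {m1}
  [2] c ⇒ {m2}
  — P admits the full trace.
Trace ⟨cc⟩ through Q, begin at {n0}:
  [1] c ⇒ {n1}
  [2] c ⇒ ∅ (Q stuck)

cc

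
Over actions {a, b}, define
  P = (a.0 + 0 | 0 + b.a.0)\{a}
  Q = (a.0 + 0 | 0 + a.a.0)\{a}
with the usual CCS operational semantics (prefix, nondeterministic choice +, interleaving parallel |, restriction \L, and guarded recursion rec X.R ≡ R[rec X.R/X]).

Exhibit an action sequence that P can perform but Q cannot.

Reachable graph of P (2 states):
  m0 = (a.0 + 0 | 0 + b.a.0)\{a} :: =b=> m1
  m1 = (a.0)\{a} :: stopped
Reachable graph of Q (1 states):
  n0 = (a.0 + 0 | 0 + a.a.0)\{a} :: stopped
Trace ⟨b⟩ through P, begin at {m0}:
  [1] b ⇒ {m1}
  — P admits the full trace.
Trace ⟨b⟩ through Q, begin at {n0}:
  [1] b ⇒ no successor for Q

b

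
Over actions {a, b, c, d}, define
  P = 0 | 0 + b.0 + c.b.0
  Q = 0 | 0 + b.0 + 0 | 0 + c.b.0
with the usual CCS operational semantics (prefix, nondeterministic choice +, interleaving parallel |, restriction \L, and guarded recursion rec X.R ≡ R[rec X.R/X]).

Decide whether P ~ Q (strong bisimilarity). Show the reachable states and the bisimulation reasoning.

bisimilar

P's transition system — 3 states:
  s0 = 0 | 0 + b.0 + c.b.0 has moves -b-> s1, -c-> s2
  s1 = 0 has moves deadlocked
  s2 = b.0 has moves -b-> s1
Q's transition system — 3 states:
  t0 = 0 | 0 + b.0 + 0 | 0 + c.b.0 has moves -b-> t1, -c-> t2
  t1 = 0 has moves deadlocked
  t2 = b.0 has moves -b-> t1
Bisimilarity quotient blocks:
  B0 = {s0, t0}
  B1 = {s1, t1}
  B2 = {s2, t2}
s0 ∈ B0, t0 ∈ B0 → same block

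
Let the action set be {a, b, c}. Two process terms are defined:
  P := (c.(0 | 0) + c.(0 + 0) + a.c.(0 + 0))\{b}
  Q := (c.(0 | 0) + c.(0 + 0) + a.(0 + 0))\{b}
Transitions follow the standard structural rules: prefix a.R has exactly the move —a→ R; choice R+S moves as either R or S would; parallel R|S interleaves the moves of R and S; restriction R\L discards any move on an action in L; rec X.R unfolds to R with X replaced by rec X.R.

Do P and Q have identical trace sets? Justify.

traces(P) ≠ traces(Q) — witness ⟨ac⟩

LTS(P): 4 reachable states
  m0 = (c.(0 | 0) + c.(0 + 0) + a.c.(0 + 0))\{b} has moves -a-> m1, -c-> m2, -c-> m3
  m1 = (c.(0 + 0))\{b} has moves -c-> m2
  m2 = (0 + 0)\{b} has moves (no moves)
  m3 = (0 | 0)\{b} has moves (no moves)
LTS(Q): 3 reachable states
  n0 = (c.(0 | 0) + c.(0 + 0) + a.(0 + 0))\{b} has moves -a-> n1, -c-> n1, -c-> n2
  n1 = (0 + 0)\{b} has moves (no moves)
  n2 = (0 | 0)\{b} has moves (no moves)
Executing ac from P (initial set {m0}):
  after a @ step 1: {m1}
  after c @ step 2: {m2}
  ✓ P
Executing ac from Q (initial set {n0}):
  after a @ step 1: {n1}
  after c @ step 2: no successor for Q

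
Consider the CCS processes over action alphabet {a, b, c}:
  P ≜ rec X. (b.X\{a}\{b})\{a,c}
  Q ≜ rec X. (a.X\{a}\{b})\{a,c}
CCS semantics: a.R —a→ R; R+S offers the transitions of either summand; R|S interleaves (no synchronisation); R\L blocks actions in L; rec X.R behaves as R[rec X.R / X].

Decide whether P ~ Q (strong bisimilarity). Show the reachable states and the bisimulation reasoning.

Reachable graph of P (2 states):
  s0 = rec X. (b.X\{a}\{b})\{a,c} :: =b=> s1
  s1 = (rec X. (b.X\{a}\{b})\{a,c})\{a}\{b}\{a,c} :: ∅
Reachable graph of Q (1 states):
  t0 = rec X. (a.X\{a}\{b})\{a,c} :: ∅
Bisimilarity quotient blocks:
  B0 = {s0}
  B1 = {s1, t0}
s0 ∈ B0, t0 ∈ B1 → different blocks

P ≁ Q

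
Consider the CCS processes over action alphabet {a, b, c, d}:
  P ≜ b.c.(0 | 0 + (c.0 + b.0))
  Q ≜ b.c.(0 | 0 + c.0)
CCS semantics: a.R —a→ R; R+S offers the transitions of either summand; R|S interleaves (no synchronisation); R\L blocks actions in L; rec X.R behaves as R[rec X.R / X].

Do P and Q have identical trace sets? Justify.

traces(P) ≠ traces(Q) — witness ⟨bcb⟩

LTS(P): 4 reachable states
  s0 = b.c.(0 | 0 + (c.0 + b.0)) has moves ··b··> s1
  s1 = c.(0 | 0 + (c.0 + b.0)) has moves ··c··> s2
  s2 = 0 | 0 + (c.0 + b.0) has moves ··b··> s3, ··c··> s3
  s3 = 0 has moves deadlocked
LTS(Q): 4 reachable states
  t0 = b.c.(0 | 0 + c.0) has moves ··b··> t1
  t1 = c.(0 | 0 + c.0) has moves ··c··> t2
  t2 = 0 | 0 + c.0 has moves ··c··> t3
  t3 = 0 has moves deadlocked
Executing bcb from P (initial set {s0}):
  [1] b ⇒ {s1}
  [2] c ⇒ {s2}
  [3] b ⇒ {s3}
  P completes σ.
Executing bcb from Q (initial set {t0}):
  [1] b ⇒ {t1}
  [2] c ⇒ {t2}
  [3] b ⇒ no successor for Q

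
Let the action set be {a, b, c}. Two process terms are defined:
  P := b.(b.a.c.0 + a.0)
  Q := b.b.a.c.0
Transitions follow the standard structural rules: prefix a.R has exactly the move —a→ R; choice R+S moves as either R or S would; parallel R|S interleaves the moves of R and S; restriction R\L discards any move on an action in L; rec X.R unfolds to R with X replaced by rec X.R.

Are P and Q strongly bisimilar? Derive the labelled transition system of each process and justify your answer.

LTS(P): 5 reachable states
  u0 = b.(b.a.c.0 + a.0) ⊢ --b--▸ u1
  u1 = b.a.c.0 + a.0 ⊢ --a--▸ u2, --b--▸ u3
  u2 = 0 ⊢ ∅
  u3 = a.c.0 ⊢ --a--▸ u4
  u4 = c.0 ⊢ --c--▸ u2
LTS(Q): 5 reachable states
  v0 = b.b.a.c.0 ⊢ --b--▸ v1
  v1 = b.a.c.0 ⊢ --b--▸ v2
  v2 = a.c.0 ⊢ --a--▸ v3
  v3 = c.0 ⊢ --c--▸ v4
  v4 = 0 ⊢ ∅
Bisimilarity quotient blocks:
  B0 = {u0}
  B1 = {u1}
  B2 = {u2, v4}
  B3 = {u3, v2}
  B4 = {u4, v3}
  B5 = {v0}
  B6 = {v1}
u0 ∈ B0, v0 ∈ B5 → different blocks

not bisimilar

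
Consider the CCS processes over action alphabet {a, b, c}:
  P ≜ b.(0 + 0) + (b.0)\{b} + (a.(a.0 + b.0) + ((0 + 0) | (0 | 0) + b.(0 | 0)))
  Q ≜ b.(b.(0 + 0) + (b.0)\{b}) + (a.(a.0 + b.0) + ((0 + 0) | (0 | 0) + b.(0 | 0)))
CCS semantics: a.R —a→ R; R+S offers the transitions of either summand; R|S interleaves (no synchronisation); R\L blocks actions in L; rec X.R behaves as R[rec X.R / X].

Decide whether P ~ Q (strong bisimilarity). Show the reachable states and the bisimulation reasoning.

P ≁ Q

LTS(P): 5 reachable states
  m0 = b.(0 + 0) + (b.0)\{b} + (a.(a.0 + b.0) + ((0 + 0) | (0 | 0) + b.(0 | 0))) :: ··a··> m1, ··b··> m2, ··b··> m3
  m1 = a.0 + b.0 :: ··a··> m4, ··b··> m4
  m2 = 0 + 0 :: stopped
  m3 = 0 | 0 :: stopped
  m4 = 0 :: stopped
LTS(Q): 6 reachable states
  n0 = b.(b.(0 + 0) + (b.0)\{b}) + (a.(a.0 + b.0) + ((0 + 0) | (0 | 0) + b.(0 | 0))) :: ··a··> n1, ··b··> n2, ··b··> n3
  n1 = a.0 + b.0 :: ··a··> n4, ··b··> n4
  n2 = 0 | 0 :: stopped
  n3 = b.(0 + 0) + (b.0)\{b} :: ··b··> n5
  n4 = 0 :: stopped
  n5 = 0 + 0 :: stopped
Coarsest stable partition (strong bisimilarity classes):
  B0 = {m0}
  B1 = {m1, n1}
  B2 = {m2, m3, m4, n2, n4, n5}
  B3 = {n0}
  B4 = {n3}
m0 ∈ B0, n0 ∈ B3 → different blocks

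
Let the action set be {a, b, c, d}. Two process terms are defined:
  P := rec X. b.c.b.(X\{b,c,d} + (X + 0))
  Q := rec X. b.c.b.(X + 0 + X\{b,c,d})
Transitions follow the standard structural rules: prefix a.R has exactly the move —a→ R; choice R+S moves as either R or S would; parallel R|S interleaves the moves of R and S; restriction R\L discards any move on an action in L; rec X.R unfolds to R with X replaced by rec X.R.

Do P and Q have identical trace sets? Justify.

Reachable graph of P (4 states):
  s0 = rec X. b.c.b.(X\{b,c,d} + (X + 0)) has moves —b→ s1
  s1 = c.b.((rec X. b.c.b.(X\{b,c,d} + (X + 0)))\{b,c,d} + ((rec X. b.c.b.(X\{b,c,d} + (X + 0))) + 0)) has moves —c→ s2
  s2 = b.((rec X. b.c.b.(X\{b,c,d} + (X + 0)))\{b,c,d} + ((rec X. b.c.b.(X\{b,c,d} + (X + 0))) + 0)) has moves —b→ s3
  s3 = (rec X. b.c.b.(X\{b,c,d} + (X + 0)))\{b,c,d} + ((rec X. b.c.b.(X\{b,c,d} + (X + 0))) + 0) has moves —b→ s1
Reachable graph of Q (4 states):
  t0 = rec X. b.c.b.(X + 0 + X\{b,c,d}) has moves —b→ t1
  t1 = c.b.((rec X. b.c.b.(X + 0 + X\{b,c,d})) + 0 + (rec X. b.c.b.(X + 0 + X\{b,c,d}))\{b,c,d}) has moves —c→ t2
  t2 = b.((rec X. b.c.b.(X + 0 + X\{b,c,d})) + 0 + (rec X. b.c.b.(X + 0 + X\{b,c,d}))\{b,c,d}) has moves —b→ t3
  t3 = (rec X. b.c.b.(X + 0 + X\{b,c,d})) + 0 + (rec X. b.c.b.(X + 0 + X\{b,c,d}))\{b,c,d} has moves —b→ t1
Bisimilarity quotient blocks:
  B0 = {s0, s3, t0, t3}
  B1 = {s1, t1}
  B2 = {s2, t2}
s0 ∈ B0, t0 ∈ B0 → same block
Bisimilar ⇒ trace-equivalent.

YES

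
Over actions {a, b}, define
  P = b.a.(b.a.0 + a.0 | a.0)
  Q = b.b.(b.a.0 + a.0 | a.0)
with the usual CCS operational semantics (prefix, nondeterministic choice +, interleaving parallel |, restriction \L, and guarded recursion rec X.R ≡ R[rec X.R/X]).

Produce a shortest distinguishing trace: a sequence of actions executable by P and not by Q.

P's transition system — 8 states:
  u0 = b.a.(b.a.0 + a.0 | a.0) → =b=> u1
  u1 = a.(b.a.0 + a.0 | a.0) → =a=> u2
  u2 = b.a.0 + a.0 | a.0 → =a=> u3, =a=> u4, =b=> u5
  u3 = 0 | a.0 → =a=> u6
  u4 = a.0 | 0 → =a=> u6
  u5 = a.0 → =a=> u7
  u6 = 0 | 0 → deadlocked
  u7 = 0 → deadlocked
Q's transition system — 8 states:
  v0 = b.b.(b.a.0 + a.0 | a.0) → =b=> v1
  v1 = b.(b.a.0 + a.0 | a.0) → =b=> v2
  v2 = b.a.0 + a.0 | a.0 → =a=> v3, =a=> v4, =b=> v5
  v3 = 0 | a.0 → =a=> v6
  v4 = a.0 | 0 → =a=> v6
  v5 = a.0 → =a=> v7
  v6 = 0 | 0 → deadlocked
  v7 = 0 → deadlocked
Trace ⟨ba⟩ through P, begin at {u0}:
  [1] b ⇒ {u1}
  [2] a ⇒ {u2}
  ✓ P
Trace ⟨ba⟩ through Q, begin at {v0}:
  [1] b ⇒ {v1}
  [2] a ⇒ ∅ (Q stuck)

ba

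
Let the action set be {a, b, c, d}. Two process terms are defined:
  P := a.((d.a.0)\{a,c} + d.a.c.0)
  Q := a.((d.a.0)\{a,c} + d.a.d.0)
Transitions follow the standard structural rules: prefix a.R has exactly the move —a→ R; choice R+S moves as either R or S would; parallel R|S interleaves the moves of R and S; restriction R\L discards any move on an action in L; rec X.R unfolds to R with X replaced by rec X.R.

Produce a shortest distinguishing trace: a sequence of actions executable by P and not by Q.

adac

LTS(P): 6 reachable states
  s0 = a.((d.a.0)\{a,c} + d.a.c.0) ⊢ =a=> s1
  s1 = (d.a.0)\{a,c} + d.a.c.0 ⊢ =d=> s2, =d=> s3
  s2 = (a.0)\{a,c} ⊢ (no moves)
  s3 = a.c.0 ⊢ =a=> s4
  s4 = c.0 ⊢ =c=> s5
  s5 = 0 ⊢ (no moves)
LTS(Q): 6 reachable states
  t0 = a.((d.a.0)\{a,c} + d.a.d.0) ⊢ =a=> t1
  t1 = (d.a.0)\{a,c} + d.a.d.0 ⊢ =d=> t2, =d=> t3
  t2 = (a.0)\{a,c} ⊢ (no moves)
  t3 = a.d.0 ⊢ =a=> t4
  t4 = d.0 ⊢ =d=> t5
  t5 = 0 ⊢ (no moves)
Executing adac from P (initial set {s0}):
  after a @ step 1: {s1}
  after d @ step 2: {s2, s3}
  after a @ step 3: {s4}
  after c @ step 4: {s5}
  ✓ P
Executing adac from Q (initial set {t0}):
  after a @ step 1: {t1}
  after d @ step 2: {t2, t3}
  after a @ step 3: {t4}
  after c @ step 4: ∅ (Q stuck)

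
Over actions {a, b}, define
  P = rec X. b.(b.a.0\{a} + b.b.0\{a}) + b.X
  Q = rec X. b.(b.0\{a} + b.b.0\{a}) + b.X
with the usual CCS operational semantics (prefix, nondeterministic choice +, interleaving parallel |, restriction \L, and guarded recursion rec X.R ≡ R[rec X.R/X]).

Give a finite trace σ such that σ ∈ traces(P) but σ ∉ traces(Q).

bba

P's transition system — 5 states:
  p0 = rec X. b.(b.a.0\{a} + b.b.0\{a}) + b.X has moves ··b··> p0, ··b··> p1
  p1 = b.a.0\{a} + b.b.0\{a} has moves ··b··> p2, ··b··> p3
  p2 = a.0\{a} has moves ··a··> p4
  p3 = b.0\{a} has moves ··b··> p4
  p4 = 0\{a} has moves deadlocked
Q's transition system — 4 states:
  q0 = rec X. b.(b.0\{a} + b.b.0\{a}) + b.X has moves ··b··> q0, ··b··> q1
  q1 = b.0\{a} + b.b.0\{a} has moves ··b··> q2, ··b··> q3
  q2 = 0\{a} has moves deadlocked
  q3 = b.0\{a} has moves ··b··> q2
Trace ⟨bba⟩ through P, begin at {p0}:
  step 1 (b): {p0, p1}
  step 2 (b): {p0, p1, p2, p3}
  step 3 (a): {p4}
  — P admits the full trace.
Trace ⟨bba⟩ through Q, begin at {q0}:
  step 1 (b): {q0, q1}
  step 2 (b): {q0, q1, q2, q3}
  step 3 (a): ∅  — Q cannot continue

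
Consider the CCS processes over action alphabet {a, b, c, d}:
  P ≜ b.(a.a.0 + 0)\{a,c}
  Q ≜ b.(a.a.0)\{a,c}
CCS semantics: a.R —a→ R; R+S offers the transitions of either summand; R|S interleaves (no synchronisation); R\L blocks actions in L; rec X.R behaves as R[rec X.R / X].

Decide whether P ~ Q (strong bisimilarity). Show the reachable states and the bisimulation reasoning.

LTS(P): 2 reachable states
  m0 = b.(a.a.0 + 0)\{a,c} | -b-> m1
  m1 = (a.a.0 + 0)\{a,c} | stopped
LTS(Q): 2 reachable states
  n0 = b.(a.a.0)\{a,c} | -b-> n1
  n1 = (a.a.0)\{a,c} | stopped
Partition-refinement fixed point:
  B0 = {m0, n0}
  B1 = {m1, n1}
m0 ∈ B0, n0 ∈ B0 → same block

P ~ Q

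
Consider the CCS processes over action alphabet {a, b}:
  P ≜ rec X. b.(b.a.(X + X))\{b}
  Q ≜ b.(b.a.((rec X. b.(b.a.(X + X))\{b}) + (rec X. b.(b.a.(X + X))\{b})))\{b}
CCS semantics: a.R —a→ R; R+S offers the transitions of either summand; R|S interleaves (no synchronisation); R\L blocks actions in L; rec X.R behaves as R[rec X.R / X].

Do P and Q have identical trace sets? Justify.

YES

LTS(P): 2 reachable states
  p0 = rec X. b.(b.a.(X + X))\{b} has moves -b-> p1
  p1 = (b.a.((rec X. b.(b.a.(X + X))\{b}) + (rec X. b.(b.a.(X + X))\{b})))\{b} has moves ·
LTS(Q): 2 reachable states
  q0 = b.(b.a.((rec X. b.(b.a.(X + X))\{b}) + (rec X. b.(b.a.(X + X))\{b})))\{b} has moves -b-> q1
  q1 = (b.a.((rec X. b.(b.a.(X + X))\{b}) + (rec X. b.(b.a.(X + X))\{b})))\{b} has moves ·
Partition-refinement fixed point:
  B0 = {p0, q0}
  B1 = {p1, q1}
p0 ∈ B0, q0 ∈ B0 → same block
Bisimilar ⇒ trace-equivalent.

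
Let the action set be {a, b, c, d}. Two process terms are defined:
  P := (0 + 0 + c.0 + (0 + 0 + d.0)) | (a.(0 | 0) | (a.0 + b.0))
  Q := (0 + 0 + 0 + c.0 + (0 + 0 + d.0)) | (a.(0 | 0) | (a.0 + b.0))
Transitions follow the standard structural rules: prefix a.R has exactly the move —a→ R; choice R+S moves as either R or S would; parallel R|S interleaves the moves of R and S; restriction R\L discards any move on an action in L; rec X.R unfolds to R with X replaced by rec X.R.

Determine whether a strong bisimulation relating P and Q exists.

P ~ Q

P's transition system — 8 states:
  p0 = (0 + 0 + c.0 + (0 + 0 + d.0)) | (a.(0 | 0) | (a.0 + b.0)) | ··a··> p1, ··a··> p2, ··b··> p2, ··c··> p3, ··d··> p3
  p1 = (0 + 0 + c.0 + (0 + 0 + d.0)) | (0 | 0 | (a.0 + b.0)) | ··a··> p4, ··b··> p4, ··c··> p5, ··d··> p5
  p2 = (0 + 0 + c.0 + (0 + 0 + d.0)) | (a.(0 | 0) | 0) | ··a··> p4, ··c··> p6, ··d··> p6
  p3 = 0 | (a.(0 | 0) | (a.0 + b.0)) | ··a··> p5, ··a··> p6, ··b··> p6
  p4 = (0 + 0 + c.0 + (0 + 0 + d.0)) | (0 | 0 | 0) | ··c··> p7, ··d··> p7
  p5 = 0 | (0 | 0 | (a.0 + b.0)) | ··a··> p7, ··b··> p7
  p6 = 0 | (a.(0 | 0) | 0) | ··a··> p7
  p7 = 0 | (0 | 0 | 0) | stopped
Q's transition system — 8 states:
  q0 = (0 + 0 + 0 + c.0 + (0 + 0 + d.0)) | (a.(0 | 0) | (a.0 + b.0)) | ··a··> q1, ··a··> q2, ··b··> q2, ··c··> q3, ··d··> q3
  q1 = (0 + 0 + 0 + c.0 + (0 + 0 + d.0)) | (0 | 0 | (a.0 + b.0)) | ··a··> q4, ··b··> q4, ··c··> q5, ··d··> q5
  q2 = (0 + 0 + 0 + c.0 + (0 + 0 + d.0)) | (a.(0 | 0) | 0) | ··a··> q4, ··c··> q6, ··d··> q6
  q3 = 0 | (a.(0 | 0) | (a.0 + b.0)) | ··a··> q5, ··a··> q6, ··b··> q6
  q4 = (0 + 0 + 0 + c.0 + (0 + 0 + d.0)) | (0 | 0 | 0) | ··c··> q7, ··d··> q7
  q5 = 0 | (0 | 0 | (a.0 + b.0)) | ··a··> q7, ··b··> q7
  q6 = 0 | (a.(0 | 0) | 0) | ··a··> q7
  q7 = 0 | (0 | 0 | 0) | stopped
Bisimilarity quotient blocks:
  B0 = {p0, q0}
  B1 = {p3, q3}
  B2 = {p6, q6}
  B3 = {p7, q7}
  B4 = {p5, q5}
  B5 = {p2, q2}
  B6 = {p4, q4}
  B7 = {p1, q1}
p0 ∈ B0, q0 ∈ B0 → same block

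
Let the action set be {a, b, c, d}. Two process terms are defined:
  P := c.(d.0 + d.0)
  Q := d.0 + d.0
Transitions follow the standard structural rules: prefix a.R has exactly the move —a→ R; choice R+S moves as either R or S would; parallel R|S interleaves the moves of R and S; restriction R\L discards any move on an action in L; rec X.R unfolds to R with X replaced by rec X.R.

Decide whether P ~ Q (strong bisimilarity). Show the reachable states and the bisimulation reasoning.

P ≁ Q

P's transition system — 3 states:
  s0 = c.(d.0 + d.0) | =c=> s1
  s1 = d.0 + d.0 | =d=> s2
  s2 = 0 | deadlocked
Q's transition system — 2 states:
  t0 = d.0 + d.0 | =d=> t1
  t1 = 0 | deadlocked
Bisimilarity quotient blocks:
  B0 = {s0}
  B1 = {s1, t0}
  B2 = {s2, t1}
s0 ∈ B0, t0 ∈ B1 → different blocks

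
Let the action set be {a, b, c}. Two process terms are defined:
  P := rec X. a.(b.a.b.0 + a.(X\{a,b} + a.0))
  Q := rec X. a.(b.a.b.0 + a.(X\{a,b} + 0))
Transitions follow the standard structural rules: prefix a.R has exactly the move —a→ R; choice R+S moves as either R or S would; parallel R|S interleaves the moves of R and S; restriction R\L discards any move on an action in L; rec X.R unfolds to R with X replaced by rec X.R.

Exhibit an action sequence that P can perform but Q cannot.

P's transition system — 6 states:
  u0 = rec X. a.(b.a.b.0 + a.(X\{a,b} + a.0)) | —a→ u1
  u1 = b.a.b.0 + a.((rec X. a.(b.a.b.0 + a.(X\{a,b} + a.0)))\{a,b} + a.0) | —a→ u2, —b→ u3
  u2 = (rec X. a.(b.a.b.0 + a.(X\{a,b} + a.0)))\{a,b} + a.0 | —a→ u4
  u3 = a.b.0 | —a→ u5
  u4 = 0 | stopped
  u5 = b.0 | —b→ u4
Q's transition system — 6 states:
  v0 = rec X. a.(b.a.b.0 + a.(X\{a,b} + 0)) | —a→ v1
  v1 = b.a.b.0 + a.((rec X. a.(b.a.b.0 + a.(X\{a,b} + 0)))\{a,b} + 0) | —a→ v2, —b→ v3
  v2 = (rec X. a.(b.a.b.0 + a.(X\{a,b} + 0)))\{a,b} + 0 | stopped
  v3 = a.b.0 | —a→ v4
  v4 = b.0 | —b→ v5
  v5 = 0 | stopped
Run σ = ⟨aaa⟩ on P: start {u0}
  after a @ step 1: {u1}
  after a @ step 2: {u2}
  after a @ step 3: {u4}
  — P admits the full trace.
Run σ = ⟨aaa⟩ on Q: start {v0}
  after a @ step 1: {v1}
  after a @ step 2: {v2}
  after a @ step 3: ∅ (Q stuck)

aaa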